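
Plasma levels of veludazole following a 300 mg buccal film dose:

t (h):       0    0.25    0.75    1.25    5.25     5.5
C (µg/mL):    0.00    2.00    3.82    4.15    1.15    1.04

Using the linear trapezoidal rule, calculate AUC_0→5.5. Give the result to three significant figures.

AUC = 14.6 µg/mL·h

Trapezoidal AUC_0→5.5:
  [0→0.25]: (0.00+2.00)/2 × 0.25 = 0.25
  [0.25→0.75]: (2.00+3.82)/2 × 0.5 = 1.455
  [0.75→1.25]: (3.82+4.15)/2 × 0.5 = 1.9925
  [1.25→5.25]: (4.15+1.15)/2 × 4 = 10.6
  [5.25→5.5]: (1.15+1.04)/2 × 0.25 = 0.27375
  Sum = 14.57125 µg/mL·h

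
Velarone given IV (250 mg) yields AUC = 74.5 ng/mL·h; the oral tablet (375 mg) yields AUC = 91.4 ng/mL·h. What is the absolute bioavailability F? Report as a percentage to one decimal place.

F = (AUC_ev / D_ev) / (AUC_iv / D_iv)
  = (91.4/375) / (74.5/250)
  = 0.243733 / 0.298 = 0.8179
  = 81.79%

F = 81.8%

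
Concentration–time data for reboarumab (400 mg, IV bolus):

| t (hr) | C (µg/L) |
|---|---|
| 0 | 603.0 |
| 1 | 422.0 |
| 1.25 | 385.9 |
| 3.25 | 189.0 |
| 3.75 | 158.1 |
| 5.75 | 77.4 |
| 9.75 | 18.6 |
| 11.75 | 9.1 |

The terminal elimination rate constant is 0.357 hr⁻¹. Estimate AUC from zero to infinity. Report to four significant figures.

Trapezoidal AUC_0→11.75:
  [0→1]: (603.0+422.0)/2 × 1 = 512.5
  [1→1.25]: (422.0+385.9)/2 × 0.25 = 100.9875
  [1.25→3.25]: (385.9+189.0)/2 × 2 = 574.9
  [3.25→3.75]: (189.0+158.1)/2 × 0.5 = 86.775
  [3.75→5.75]: (158.1+77.4)/2 × 2 = 235.5
  [5.75→9.75]: (77.4+18.6)/2 × 4 = 192.0
  [9.75→11.75]: (18.6+9.1)/2 × 2 = 27.7
  Sum = 1730.3625 µg/L·hr
Extrapolated tail: C_last / k_e = 9.1 / 0.357 = 25.490
AUC_0→∞ = 1730.3625 + 25.490 = 1755.8525 µg/L·hr

AUC = 1756 µg/L·hr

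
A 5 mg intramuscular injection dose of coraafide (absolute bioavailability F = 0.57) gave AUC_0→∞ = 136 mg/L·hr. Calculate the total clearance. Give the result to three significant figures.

CL = 0.0210 L/hr

CL = F × Dose / AUC_0→∞
   = 0.57 × 5 / 136 = 0.0209559 L/hr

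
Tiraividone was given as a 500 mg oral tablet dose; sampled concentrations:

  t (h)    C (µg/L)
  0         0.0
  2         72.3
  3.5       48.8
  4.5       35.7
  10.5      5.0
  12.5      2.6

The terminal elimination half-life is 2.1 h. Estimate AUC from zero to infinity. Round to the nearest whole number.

Trapezoidal AUC_0→12.5:
  [0→2]: (0.0+72.3)/2 × 2 = 72.3
  [2→3.5]: (72.3+48.8)/2 × 1.5 = 90.825
  [3.5→4.5]: (48.8+35.7)/2 × 1 = 42.25
  [4.5→10.5]: (35.7+5.0)/2 × 6 = 122.1
  [10.5→12.5]: (5.0+2.6)/2 × 2 = 7.6
  Sum = 335.075 µg/L·h
k_e = ln2 / t½ = 0.693147 / 2.1 = 0.3301 h^-1
Extrapolated tail: C_last / k_e = 2.6 / 0.3301 = 7.876
AUC_0→∞ = 335.075 + 7.876 = 342.951 µg/L·h

AUC = 343 µg/L·h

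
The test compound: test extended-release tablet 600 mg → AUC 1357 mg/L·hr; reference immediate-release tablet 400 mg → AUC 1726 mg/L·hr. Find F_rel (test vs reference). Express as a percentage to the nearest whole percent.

F_rel = (AUC_test/D_test) / (AUC_ref/D_ref)
      = (1357/600) / (1726/400)
      = 2.26167 / 4.315 = 0.5241 = 52.41%

F_rel = 52%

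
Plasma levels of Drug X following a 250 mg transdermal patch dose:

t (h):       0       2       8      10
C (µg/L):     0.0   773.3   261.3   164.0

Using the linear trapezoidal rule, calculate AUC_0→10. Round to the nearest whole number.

Trapezoidal AUC_0→10:
  [0→2]: (0.0+773.3)/2 × 2 = 773.3
  [2→8]: (773.3+261.3)/2 × 6 = 3103.8
  [8→10]: (261.3+164.0)/2 × 2 = 425.3
  Sum = 4302.4 µg/L·h

AUC = 4302 µg/L·h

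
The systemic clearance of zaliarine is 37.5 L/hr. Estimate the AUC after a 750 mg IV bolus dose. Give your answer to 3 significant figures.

AUC = 20.0 mg/L·hr

AUC_0→∞ = Dose_iv / CL
        = 750 / 37.5 = 20 mg/L·hr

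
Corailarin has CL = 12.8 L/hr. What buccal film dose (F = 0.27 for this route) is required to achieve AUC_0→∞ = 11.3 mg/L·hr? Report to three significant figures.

Dose = 536 mg

Dose = CL × AUC_0→∞ / F
     = 12.8 × 11.3 / 0.27 = 535.704 mg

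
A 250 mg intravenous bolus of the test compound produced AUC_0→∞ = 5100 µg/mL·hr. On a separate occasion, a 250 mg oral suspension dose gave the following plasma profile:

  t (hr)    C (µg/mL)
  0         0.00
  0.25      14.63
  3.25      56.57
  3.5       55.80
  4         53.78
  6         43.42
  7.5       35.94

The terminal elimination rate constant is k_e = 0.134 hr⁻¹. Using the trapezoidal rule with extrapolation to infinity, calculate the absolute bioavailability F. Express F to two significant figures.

Trapezoidal AUC_0→7.5 (oral suspension):
  [0→0.25]: (0.00+14.63)/2 × 0.25 = 1.82875
  [0.25→3.25]: (14.63+56.57)/2 × 3 = 106.8
  [3.25→3.5]: (56.57+55.80)/2 × 0.25 = 14.04625
  [3.5→4]: (55.80+53.78)/2 × 0.5 = 27.395
  [4→6]: (53.78+43.42)/2 × 2 = 97.2
  [6→7.5]: (43.42+35.94)/2 × 1.5 = 59.52
  Sum = 306.79 µg/mL·hr
Tail: C_last/k_e = 35.94/0.134 = 268.209
AUC_0→∞ (oral suspension) = 306.79 + 268.209 = 574.999 µg/mL·hr
F = (AUC_ev/D_ev)/(AUC_iv/D_iv) = (574.999/250)/(5100/250) = 2.299996/20.4 = 0.1127

F = 0.11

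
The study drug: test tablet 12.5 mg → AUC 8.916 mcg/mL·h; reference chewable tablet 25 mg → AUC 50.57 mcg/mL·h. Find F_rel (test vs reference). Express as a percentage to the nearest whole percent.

F_rel = (AUC_test/D_test) / (AUC_ref/D_ref)
      = (8.916/12.5) / (50.57/25)
      = 0.71328 / 2.0228 = 0.3526 = 35.26%

F_rel = 35%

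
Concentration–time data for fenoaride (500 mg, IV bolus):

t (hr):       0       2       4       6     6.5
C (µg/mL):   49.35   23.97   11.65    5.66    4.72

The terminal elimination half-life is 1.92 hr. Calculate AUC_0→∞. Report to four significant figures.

AUC = 141.9 µg/mL·hr

Trapezoidal AUC_0→6.5:
  [0→2]: (49.35+23.97)/2 × 2 = 73.32
  [2→4]: (23.97+11.65)/2 × 2 = 35.62
  [4→6]: (11.65+5.66)/2 × 2 = 17.31
  [6→6.5]: (5.66+4.72)/2 × 0.5 = 2.595
  Sum = 128.845 µg/mL·hr
k_e = ln2 / t½ = 0.693147 / 1.92 = 0.3610 hr^-1
Extrapolated tail: C_last / k_e = 4.72 / 0.361 = 13.075
AUC_0→∞ = 128.845 + 13.075 = 141.92 µg/mL·hr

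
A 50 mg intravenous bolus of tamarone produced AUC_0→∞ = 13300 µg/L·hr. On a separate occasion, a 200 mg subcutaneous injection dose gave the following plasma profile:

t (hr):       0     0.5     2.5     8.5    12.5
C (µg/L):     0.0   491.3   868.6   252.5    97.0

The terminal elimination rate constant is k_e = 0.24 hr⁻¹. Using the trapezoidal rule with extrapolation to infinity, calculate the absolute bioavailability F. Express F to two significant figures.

Trapezoidal AUC_0→12.5 (subcutaneous injection):
  [0→0.5]: (0.0+491.3)/2 × 0.5 = 122.825
  [0.5→2.5]: (491.3+868.6)/2 × 2 = 1359.9
  [2.5→8.5]: (868.6+252.5)/2 × 6 = 3363.3
  [8.5→12.5]: (252.5+97.0)/2 × 4 = 699.0
  Sum = 5545.025 µg/L·hr
Tail: C_last/k_e = 97.0/0.24 = 404.167
AUC_0→∞ (subcutaneous injection) = 5545.025 + 404.167 = 5949.192 µg/L·hr
F = (AUC_ev/D_ev)/(AUC_iv/D_iv) = (5949.192/200)/(13300/50) = 29.74596/266 = 0.1118

F = 0.11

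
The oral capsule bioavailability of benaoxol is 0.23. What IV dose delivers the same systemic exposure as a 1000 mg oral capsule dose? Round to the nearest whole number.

Systemic exposure from an extravascular dose = F × D_ev, so the equivalent IV dose is F × D_ev.
D_iv = F × D_ev = 0.23 × 1000 = 230 mg

D_iv = 230 mg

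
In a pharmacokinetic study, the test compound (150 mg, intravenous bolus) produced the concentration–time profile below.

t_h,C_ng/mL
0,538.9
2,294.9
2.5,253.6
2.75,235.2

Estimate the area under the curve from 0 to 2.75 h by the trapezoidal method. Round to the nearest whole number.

Trapezoidal AUC_0→2.75:
  [0→2]: (538.9+294.9)/2 × 2 = 833.8
  [2→2.5]: (294.9+253.6)/2 × 0.5 = 137.125
  [2.5→2.75]: (253.6+235.2)/2 × 0.25 = 61.1
  Sum = 1032.025 ng/mL·h

AUC = 1032 ng/mL·h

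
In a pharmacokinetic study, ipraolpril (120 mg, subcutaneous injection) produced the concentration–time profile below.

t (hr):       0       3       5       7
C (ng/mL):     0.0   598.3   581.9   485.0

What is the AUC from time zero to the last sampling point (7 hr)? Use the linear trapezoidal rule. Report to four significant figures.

Trapezoidal AUC_0→7:
  [0→3]: (0.0+598.3)/2 × 3 = 897.45
  [3→5]: (598.3+581.9)/2 × 2 = 1180.2
  [5→7]: (581.9+485.0)/2 × 2 = 1066.9
  Sum = 3144.55 ng/mL·hr

AUC = 3145 ng/mL·hr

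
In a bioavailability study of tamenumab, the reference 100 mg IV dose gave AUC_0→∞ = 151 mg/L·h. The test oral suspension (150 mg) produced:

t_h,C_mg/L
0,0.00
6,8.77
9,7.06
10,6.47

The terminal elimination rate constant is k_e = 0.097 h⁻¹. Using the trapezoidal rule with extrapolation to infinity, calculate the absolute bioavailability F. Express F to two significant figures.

Trapezoidal AUC_0→10 (oral suspension):
  [0→6]: (0.00+8.77)/2 × 6 = 26.31
  [6→9]: (8.77+7.06)/2 × 3 = 23.745
  [9→10]: (7.06+6.47)/2 × 1 = 6.765
  Sum = 56.82 mg/L·h
Tail: C_last/k_e = 6.47/0.097 = 66.701
AUC_0→∞ (oral suspension) = 56.82 + 66.701 = 123.521 mg/L·h
F = (AUC_ev/D_ev)/(AUC_iv/D_iv) = (123.521/150)/(151/100) = 0.823473/1.51 = 0.5453

F = 0.55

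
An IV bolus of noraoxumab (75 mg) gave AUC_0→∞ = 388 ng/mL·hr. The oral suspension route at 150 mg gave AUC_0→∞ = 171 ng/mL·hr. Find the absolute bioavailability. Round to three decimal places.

F = (AUC_ev / D_ev) / (AUC_iv / D_iv)
  = (171/150) / (388/75)
  = 1.14 / 5.17333 = 0.2204

F = 0.220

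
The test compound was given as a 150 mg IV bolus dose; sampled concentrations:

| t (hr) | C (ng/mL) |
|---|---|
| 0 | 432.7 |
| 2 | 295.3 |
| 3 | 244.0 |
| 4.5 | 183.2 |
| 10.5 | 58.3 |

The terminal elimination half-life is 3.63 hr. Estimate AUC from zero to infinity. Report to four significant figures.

AUC = 2348 ng/mL·hr

Trapezoidal AUC_0→10.5:
  [0→2]: (432.7+295.3)/2 × 2 = 728.0
  [2→3]: (295.3+244.0)/2 × 1 = 269.65
  [3→4.5]: (244.0+183.2)/2 × 1.5 = 320.4
  [4.5→10.5]: (183.2+58.3)/2 × 6 = 724.5
  Sum = 2042.55 ng/mL·hr
k_e = ln2 / t½ = 0.693147 / 3.63 = 0.1909 hr^-1
Extrapolated tail: C_last / k_e = 58.3 / 0.1909 = 305.395
AUC_0→∞ = 2042.55 + 305.395 = 2347.945 ng/mL·hr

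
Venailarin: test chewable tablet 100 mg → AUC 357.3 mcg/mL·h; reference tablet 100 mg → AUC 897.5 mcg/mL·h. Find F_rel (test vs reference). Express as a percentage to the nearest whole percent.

F_rel = (AUC_test/D_test) / (AUC_ref/D_ref)
      = (357.3/100) / (897.5/100)
      = 3.573 / 8.975 = 0.3981 = 39.81%

F_rel = 40%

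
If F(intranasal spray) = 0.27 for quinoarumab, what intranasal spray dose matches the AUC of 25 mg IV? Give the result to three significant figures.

For equal systemic exposure: F × D_ev = D_iv
D_ev = D_iv / F = 25 / 0.27 = 92.5926 mg

D_intranasal = 92.6 mg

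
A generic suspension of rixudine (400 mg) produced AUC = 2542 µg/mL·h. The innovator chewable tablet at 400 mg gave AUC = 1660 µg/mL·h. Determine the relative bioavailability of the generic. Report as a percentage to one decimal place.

F_rel = (AUC_test/D_test) / (AUC_ref/D_ref)
      = (2542/400) / (1660/400)
      = 6.355 / 4.15 = 1.5313 = 153.13%

F_rel = 153.1%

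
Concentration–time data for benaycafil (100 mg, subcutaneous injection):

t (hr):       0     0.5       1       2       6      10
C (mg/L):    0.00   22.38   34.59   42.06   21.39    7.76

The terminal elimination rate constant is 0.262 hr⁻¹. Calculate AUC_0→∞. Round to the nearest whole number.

AUC = 273 mg/L·hr

Trapezoidal AUC_0→10:
  [0→0.5]: (0.00+22.38)/2 × 0.5 = 5.595
  [0.5→1]: (22.38+34.59)/2 × 0.5 = 14.2425
  [1→2]: (34.59+42.06)/2 × 1 = 38.325
  [2→6]: (42.06+21.39)/2 × 4 = 126.9
  [6→10]: (21.39+7.76)/2 × 4 = 58.3
  Sum = 243.3625 mg/L·hr
Extrapolated tail: C_last / k_e = 7.76 / 0.262 = 29.618
AUC_0→∞ = 243.3625 + 29.618 = 272.9805 mg/L·hr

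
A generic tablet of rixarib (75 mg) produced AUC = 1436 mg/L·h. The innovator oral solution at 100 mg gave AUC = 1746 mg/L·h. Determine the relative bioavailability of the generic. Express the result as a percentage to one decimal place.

F_rel = 109.7%

F_rel = (AUC_test/D_test) / (AUC_ref/D_ref)
      = (1436/75) / (1746/100)
      = 19.1467 / 17.46 = 1.0966 = 109.66%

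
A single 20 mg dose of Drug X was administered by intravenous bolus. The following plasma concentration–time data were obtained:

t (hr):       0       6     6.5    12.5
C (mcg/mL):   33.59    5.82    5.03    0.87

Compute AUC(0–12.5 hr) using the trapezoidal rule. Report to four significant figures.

AUC = 138.6 mcg/mL·hr

Trapezoidal AUC_0→12.5:
  [0→6]: (33.59+5.82)/2 × 6 = 118.23
  [6→6.5]: (5.82+5.03)/2 × 0.5 = 2.7125
  [6.5→12.5]: (5.03+0.87)/2 × 6 = 17.7
  Sum = 138.6425 mcg/mL·hr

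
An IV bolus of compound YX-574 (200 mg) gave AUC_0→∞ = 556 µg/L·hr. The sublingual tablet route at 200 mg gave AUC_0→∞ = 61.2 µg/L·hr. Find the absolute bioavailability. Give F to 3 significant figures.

F = (AUC_ev / D_ev) / (AUC_iv / D_iv)
  = (61.2/200) / (556/200)
  = 0.306 / 2.78 = 0.1101

F = 0.110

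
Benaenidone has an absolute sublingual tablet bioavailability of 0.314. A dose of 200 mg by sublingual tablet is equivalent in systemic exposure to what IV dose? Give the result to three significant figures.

D_iv = 62.8 mg

Systemic exposure from an extravascular dose = F × D_ev, so the equivalent IV dose is F × D_ev.
D_iv = F × D_ev = 0.314 × 200 = 62.8 mg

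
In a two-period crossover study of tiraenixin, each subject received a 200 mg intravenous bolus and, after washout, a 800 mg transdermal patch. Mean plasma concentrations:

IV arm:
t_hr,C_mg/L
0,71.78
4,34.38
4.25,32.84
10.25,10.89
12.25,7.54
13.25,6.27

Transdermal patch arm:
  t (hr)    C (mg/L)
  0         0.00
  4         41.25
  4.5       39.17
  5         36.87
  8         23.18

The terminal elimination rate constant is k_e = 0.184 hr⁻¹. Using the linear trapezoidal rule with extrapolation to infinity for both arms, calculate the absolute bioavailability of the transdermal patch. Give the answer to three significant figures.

F = 0.205

Trapezoidal AUC_0→13.25 (IV):
  [0→4]: (71.78+34.38)/2 × 4 = 212.32
  [4→4.25]: (34.38+32.84)/2 × 0.25 = 8.4025
  [4.25→10.25]: (32.84+10.89)/2 × 6 = 131.19
  [10.25→12.25]: (10.89+7.54)/2 × 2 = 18.43
  [12.25→13.25]: (7.54+6.27)/2 × 1 = 6.905
  Sum = 377.2475 mg/L·hr
IV tail: 6.27/0.184 = 34.076; AUC_iv,0→∞ = 377.2475 + 34.076 = 411.3235 mg/L·hr
Trapezoidal AUC_0→8 (transdermal patch):
  [0→4]: (0.00+41.25)/2 × 4 = 82.5
  [4→4.5]: (41.25+39.17)/2 × 0.5 = 20.105
  [4.5→5]: (39.17+36.87)/2 × 0.5 = 19.01
  [5→8]: (36.87+23.18)/2 × 3 = 90.075
  Sum = 211.69 mg/L·hr
transdermal patch tail: 23.18/0.184 = 125.978; AUC_ev,0→∞ = 211.69 + 125.978 = 337.668 mg/L·hr
F = (AUC_ev/D_ev)/(AUC_iv/D_iv) = (337.668/800)/(411.3235/200) = 0.422085/2.0566175 = 0.2052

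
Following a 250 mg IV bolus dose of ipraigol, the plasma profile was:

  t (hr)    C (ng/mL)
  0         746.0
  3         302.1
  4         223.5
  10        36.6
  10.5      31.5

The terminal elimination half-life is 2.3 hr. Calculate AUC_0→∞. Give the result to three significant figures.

Trapezoidal AUC_0→10.5:
  [0→3]: (746.0+302.1)/2 × 3 = 1572.15
  [3→4]: (302.1+223.5)/2 × 1 = 262.8
  [4→10]: (223.5+36.6)/2 × 6 = 780.3
  [10→10.5]: (36.6+31.5)/2 × 0.5 = 17.025
  Sum = 2632.275 ng/mL·hr
k_e = ln2 / t½ = 0.693147 / 2.3 = 0.3014 hr^-1
Extrapolated tail: C_last / k_e = 31.5 / 0.3014 = 104.512
AUC_0→∞ = 2632.275 + 104.512 = 2736.787 ng/mL·hr

AUC = 2740 ng/mL·hr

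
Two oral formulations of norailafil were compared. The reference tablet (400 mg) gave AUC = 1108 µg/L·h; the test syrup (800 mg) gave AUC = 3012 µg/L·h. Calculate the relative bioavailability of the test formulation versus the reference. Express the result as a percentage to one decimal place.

F_rel = 135.9%

F_rel = (AUC_test/D_test) / (AUC_ref/D_ref)
      = (3012/800) / (1108/400)
      = 3.765 / 2.77 = 1.3592 = 135.92%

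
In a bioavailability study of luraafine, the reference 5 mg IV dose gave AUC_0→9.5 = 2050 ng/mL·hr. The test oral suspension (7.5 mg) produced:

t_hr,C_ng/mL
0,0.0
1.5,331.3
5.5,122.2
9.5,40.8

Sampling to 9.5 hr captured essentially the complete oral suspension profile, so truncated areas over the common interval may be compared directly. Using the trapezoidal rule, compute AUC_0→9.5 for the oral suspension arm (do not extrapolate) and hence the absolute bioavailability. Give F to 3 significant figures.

Trapezoidal AUC_0→9.5 (oral suspension):
  [0→1.5]: (0.0+331.3)/2 × 1.5 = 248.475
  [1.5→5.5]: (331.3+122.2)/2 × 4 = 907.0
  [5.5→9.5]: (122.2+40.8)/2 × 4 = 326.0
  Sum = 1481.475 ng/mL·hr
F = (AUC_ev/D_ev)/(AUC_iv/D_iv) = (1481.475/7.5)/(2050/5) = 197.53/410 = 0.4818

F = 0.482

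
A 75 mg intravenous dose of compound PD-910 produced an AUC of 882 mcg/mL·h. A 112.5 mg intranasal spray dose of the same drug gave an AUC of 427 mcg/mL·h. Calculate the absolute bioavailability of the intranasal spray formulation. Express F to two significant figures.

F = 0.32

F = (AUC_ev / D_ev) / (AUC_iv / D_iv)
  = (427/112.5) / (882/75)
  = 3.79556 / 11.76 = 0.3228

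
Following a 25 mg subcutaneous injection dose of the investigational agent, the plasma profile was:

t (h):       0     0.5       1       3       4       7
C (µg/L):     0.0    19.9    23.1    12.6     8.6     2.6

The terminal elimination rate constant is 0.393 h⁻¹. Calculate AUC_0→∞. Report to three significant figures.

Trapezoidal AUC_0→7:
  [0→0.5]: (0.0+19.9)/2 × 0.5 = 4.975
  [0.5→1]: (19.9+23.1)/2 × 0.5 = 10.75
  [1→3]: (23.1+12.6)/2 × 2 = 35.7
  [3→4]: (12.6+8.6)/2 × 1 = 10.6
  [4→7]: (8.6+2.6)/2 × 3 = 16.8
  Sum = 78.825 µg/L·h
Extrapolated tail: C_last / k_e = 2.6 / 0.393 = 6.616
AUC_0→∞ = 78.825 + 6.616 = 85.441 µg/L·h

AUC = 85.4 µg/L·h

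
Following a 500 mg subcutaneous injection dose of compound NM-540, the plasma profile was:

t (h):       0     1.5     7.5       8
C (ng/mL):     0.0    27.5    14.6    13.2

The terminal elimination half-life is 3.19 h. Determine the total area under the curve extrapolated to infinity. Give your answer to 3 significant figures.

Trapezoidal AUC_0→8:
  [0→1.5]: (0.0+27.5)/2 × 1.5 = 20.625
  [1.5→7.5]: (27.5+14.6)/2 × 6 = 126.3
  [7.5→8]: (14.6+13.2)/2 × 0.5 = 6.95
  Sum = 153.875 ng/mL·h
k_e = ln2 / t½ = 0.693147 / 3.19 = 0.2173 h^-1
Extrapolated tail: C_last / k_e = 13.2 / 0.2173 = 60.746
AUC_0→∞ = 153.875 + 60.746 = 214.621 ng/mL·h

AUC = 215 ng/mL·h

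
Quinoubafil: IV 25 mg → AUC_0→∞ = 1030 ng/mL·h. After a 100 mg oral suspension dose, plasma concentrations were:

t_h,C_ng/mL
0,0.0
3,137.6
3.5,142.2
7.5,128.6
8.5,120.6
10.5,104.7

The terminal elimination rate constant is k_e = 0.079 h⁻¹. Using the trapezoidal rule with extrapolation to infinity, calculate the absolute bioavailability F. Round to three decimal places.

F = 0.605

Trapezoidal AUC_0→10.5 (oral suspension):
  [0→3]: (0.0+137.6)/2 × 3 = 206.4
  [3→3.5]: (137.6+142.2)/2 × 0.5 = 69.95
  [3.5→7.5]: (142.2+128.6)/2 × 4 = 541.6
  [7.5→8.5]: (128.6+120.6)/2 × 1 = 124.6
  [8.5→10.5]: (120.6+104.7)/2 × 2 = 225.3
  Sum = 1167.85 ng/mL·h
Tail: C_last/k_e = 104.7/0.079 = 1325.316
AUC_0→∞ (oral suspension) = 1167.85 + 1325.316 = 2493.166 ng/mL·h
F = (AUC_ev/D_ev)/(AUC_iv/D_iv) = (2493.166/100)/(1030/25) = 24.93166/41.2 = 0.6051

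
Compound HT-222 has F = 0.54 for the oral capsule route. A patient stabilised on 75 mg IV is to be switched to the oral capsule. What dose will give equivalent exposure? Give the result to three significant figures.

For equal systemic exposure: F × D_ev = D_iv
D_ev = D_iv / F = 75 / 0.54 = 138.889 mg

D_oral = 139 mg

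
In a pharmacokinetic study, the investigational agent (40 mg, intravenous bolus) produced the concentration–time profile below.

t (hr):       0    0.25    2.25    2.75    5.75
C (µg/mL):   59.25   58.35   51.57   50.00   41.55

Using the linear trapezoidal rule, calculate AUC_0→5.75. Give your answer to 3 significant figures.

Trapezoidal AUC_0→5.75:
  [0→0.25]: (59.25+58.35)/2 × 0.25 = 14.7
  [0.25→2.25]: (58.35+51.57)/2 × 2 = 109.92
  [2.25→2.75]: (51.57+50.00)/2 × 0.5 = 25.3925
  [2.75→5.75]: (50.00+41.55)/2 × 3 = 137.325
  Sum = 287.3375 µg/mL·hr

AUC = 287 µg/mL·hr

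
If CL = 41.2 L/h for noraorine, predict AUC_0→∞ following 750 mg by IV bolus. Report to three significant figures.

AUC_0→∞ = Dose_iv / CL
        = 750 / 41.2 = 18.2039 mg/L·h

AUC = 18.2 mg/L·h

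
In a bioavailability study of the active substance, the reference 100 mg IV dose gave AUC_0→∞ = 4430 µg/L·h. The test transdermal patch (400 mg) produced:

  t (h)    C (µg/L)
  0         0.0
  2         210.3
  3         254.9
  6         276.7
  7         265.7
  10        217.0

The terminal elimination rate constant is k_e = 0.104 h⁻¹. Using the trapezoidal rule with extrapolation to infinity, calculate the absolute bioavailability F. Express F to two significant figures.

Trapezoidal AUC_0→10 (transdermal patch):
  [0→2]: (0.0+210.3)/2 × 2 = 210.3
  [2→3]: (210.3+254.9)/2 × 1 = 232.6
  [3→6]: (254.9+276.7)/2 × 3 = 797.4
  [6→7]: (276.7+265.7)/2 × 1 = 271.2
  [7→10]: (265.7+217.0)/2 × 3 = 724.05
  Sum = 2235.55 µg/L·h
Tail: C_last/k_e = 217.0/0.104 = 2086.538
AUC_0→∞ (transdermal patch) = 2235.55 + 2086.538 = 4322.088 µg/L·h
F = (AUC_ev/D_ev)/(AUC_iv/D_iv) = (4322.088/400)/(4430/100) = 10.80522/44.3 = 0.2439

F = 0.24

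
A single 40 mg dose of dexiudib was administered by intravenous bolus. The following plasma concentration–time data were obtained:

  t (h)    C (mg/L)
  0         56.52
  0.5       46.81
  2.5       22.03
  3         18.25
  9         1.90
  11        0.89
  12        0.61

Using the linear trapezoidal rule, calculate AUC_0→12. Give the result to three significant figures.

AUC = 169 mg/L·h

Trapezoidal AUC_0→12:
  [0→0.5]: (56.52+46.81)/2 × 0.5 = 25.8325
  [0.5→2.5]: (46.81+22.03)/2 × 2 = 68.84
  [2.5→3]: (22.03+18.25)/2 × 0.5 = 10.07
  [3→9]: (18.25+1.90)/2 × 6 = 60.45
  [9→11]: (1.90+0.89)/2 × 2 = 2.79
  [11→12]: (0.89+0.61)/2 × 1 = 0.75
  Sum = 168.7325 mg/L·h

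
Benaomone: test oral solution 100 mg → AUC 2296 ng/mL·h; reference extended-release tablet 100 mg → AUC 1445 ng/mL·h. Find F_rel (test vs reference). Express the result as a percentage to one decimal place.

F_rel = 158.9%

F_rel = (AUC_test/D_test) / (AUC_ref/D_ref)
      = (2296/100) / (1445/100)
      = 22.96 / 14.45 = 1.5889 = 158.89%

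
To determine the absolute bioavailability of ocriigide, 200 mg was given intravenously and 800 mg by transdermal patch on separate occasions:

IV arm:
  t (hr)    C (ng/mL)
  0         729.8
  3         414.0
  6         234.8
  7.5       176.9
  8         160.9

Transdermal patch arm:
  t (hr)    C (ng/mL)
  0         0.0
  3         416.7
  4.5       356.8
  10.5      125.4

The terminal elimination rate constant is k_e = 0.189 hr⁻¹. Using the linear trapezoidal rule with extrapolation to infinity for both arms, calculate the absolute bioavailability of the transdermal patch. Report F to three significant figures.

F = 0.211

Trapezoidal AUC_0→8 (IV):
  [0→3]: (729.8+414.0)/2 × 3 = 1715.7
  [3→6]: (414.0+234.8)/2 × 3 = 973.2
  [6→7.5]: (234.8+176.9)/2 × 1.5 = 308.775
  [7.5→8]: (176.9+160.9)/2 × 0.5 = 84.45
  Sum = 3082.125 ng/mL·hr
IV tail: 160.9/0.189 = 851.323; AUC_iv,0→∞ = 3082.125 + 851.323 = 3933.448 ng/mL·hr
Trapezoidal AUC_0→10.5 (transdermal patch):
  [0→3]: (0.0+416.7)/2 × 3 = 625.05
  [3→4.5]: (416.7+356.8)/2 × 1.5 = 580.125
  [4.5→10.5]: (356.8+125.4)/2 × 6 = 1446.6
  Sum = 2651.775 ng/mL·hr
transdermal patch tail: 125.4/0.189 = 663.492; AUC_ev,0→∞ = 2651.775 + 663.492 = 3315.267 ng/mL·hr
F = (AUC_ev/D_ev)/(AUC_iv/D_iv) = (3315.267/800)/(3933.448/200) = 4.14408/19.66724 = 0.2107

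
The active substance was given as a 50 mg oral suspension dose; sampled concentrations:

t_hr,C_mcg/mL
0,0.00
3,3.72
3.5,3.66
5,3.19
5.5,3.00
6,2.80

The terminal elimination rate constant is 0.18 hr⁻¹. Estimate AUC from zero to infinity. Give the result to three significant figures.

AUC = 31.1 mcg/mL·hr

Trapezoidal AUC_0→6:
  [0→3]: (0.00+3.72)/2 × 3 = 5.58
  [3→3.5]: (3.72+3.66)/2 × 0.5 = 1.845
  [3.5→5]: (3.66+3.19)/2 × 1.5 = 5.1375
  [5→5.5]: (3.19+3.00)/2 × 0.5 = 1.5475
  [5.5→6]: (3.00+2.80)/2 × 0.5 = 1.45
  Sum = 15.56 mcg/mL·hr
Extrapolated tail: C_last / k_e = 2.80 / 0.18 = 15.556
AUC_0→∞ = 15.56 + 15.556 = 31.116 mcg/mL·hr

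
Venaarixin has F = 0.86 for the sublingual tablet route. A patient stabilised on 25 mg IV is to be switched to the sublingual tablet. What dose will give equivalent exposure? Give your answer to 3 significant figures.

For equal systemic exposure: F × D_ev = D_iv
D_ev = D_iv / F = 25 / 0.86 = 29.0698 mg

D_sublingual = 29.1 mg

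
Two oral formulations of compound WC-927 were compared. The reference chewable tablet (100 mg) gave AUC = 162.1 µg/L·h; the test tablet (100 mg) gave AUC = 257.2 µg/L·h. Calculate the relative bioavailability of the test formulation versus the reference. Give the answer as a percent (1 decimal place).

F_rel = 158.7%

F_rel = (AUC_test/D_test) / (AUC_ref/D_ref)
      = (257.2/100) / (162.1/100)
      = 2.572 / 1.621 = 1.5867 = 158.67%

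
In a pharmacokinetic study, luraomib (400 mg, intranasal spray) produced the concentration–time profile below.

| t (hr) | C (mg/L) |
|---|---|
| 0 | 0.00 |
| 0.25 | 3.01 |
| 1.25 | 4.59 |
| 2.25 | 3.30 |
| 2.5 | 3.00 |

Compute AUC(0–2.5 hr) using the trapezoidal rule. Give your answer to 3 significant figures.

Trapezoidal AUC_0→2.5:
  [0→0.25]: (0.00+3.01)/2 × 0.25 = 0.37625
  [0.25→1.25]: (3.01+4.59)/2 × 1 = 3.8
  [1.25→2.25]: (4.59+3.30)/2 × 1 = 3.945
  [2.25→2.5]: (3.30+3.00)/2 × 0.25 = 0.7875
  Sum = 8.90875 mg/L·hr

AUC = 8.91 mg/L·hr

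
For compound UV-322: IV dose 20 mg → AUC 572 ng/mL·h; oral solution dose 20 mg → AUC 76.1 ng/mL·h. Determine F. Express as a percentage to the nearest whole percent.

F = (AUC_ev / D_ev) / (AUC_iv / D_iv)
  = (76.1/20) / (572/20)
  = 3.805 / 28.6 = 0.1330
  = 13.30%

F = 13%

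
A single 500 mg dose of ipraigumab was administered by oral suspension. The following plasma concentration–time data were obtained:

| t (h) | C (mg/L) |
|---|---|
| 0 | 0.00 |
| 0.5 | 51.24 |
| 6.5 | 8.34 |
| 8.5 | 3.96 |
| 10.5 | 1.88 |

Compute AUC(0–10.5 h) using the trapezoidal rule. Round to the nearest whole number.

Trapezoidal AUC_0→10.5:
  [0→0.5]: (0.00+51.24)/2 × 0.5 = 12.81
  [0.5→6.5]: (51.24+8.34)/2 × 6 = 178.74
  [6.5→8.5]: (8.34+3.96)/2 × 2 = 12.3
  [8.5→10.5]: (3.96+1.88)/2 × 2 = 5.84
  Sum = 209.69 mg/L·h

AUC = 210 mg/L·h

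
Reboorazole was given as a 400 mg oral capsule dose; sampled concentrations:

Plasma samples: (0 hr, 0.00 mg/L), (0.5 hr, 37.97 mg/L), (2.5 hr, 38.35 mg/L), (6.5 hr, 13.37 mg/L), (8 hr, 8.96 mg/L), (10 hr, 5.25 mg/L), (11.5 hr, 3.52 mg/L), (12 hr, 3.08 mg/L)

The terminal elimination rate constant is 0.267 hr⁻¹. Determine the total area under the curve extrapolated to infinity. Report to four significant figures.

AUC = 240.0 mg/L·hr

Trapezoidal AUC_0→12:
  [0→0.5]: (0.00+37.97)/2 × 0.5 = 9.4925
  [0.5→2.5]: (37.97+38.35)/2 × 2 = 76.32
  [2.5→6.5]: (38.35+13.37)/2 × 4 = 103.44
  [6.5→8]: (13.37+8.96)/2 × 1.5 = 16.7475
  [8→10]: (8.96+5.25)/2 × 2 = 14.21
  [10→11.5]: (5.25+3.52)/2 × 1.5 = 6.5775
  [11.5→12]: (3.52+3.08)/2 × 0.5 = 1.65
  Sum = 228.4375 mg/L·hr
Extrapolated tail: C_last / k_e = 3.08 / 0.267 = 11.536
AUC_0→∞ = 228.4375 + 11.536 = 239.9735 mg/L·hr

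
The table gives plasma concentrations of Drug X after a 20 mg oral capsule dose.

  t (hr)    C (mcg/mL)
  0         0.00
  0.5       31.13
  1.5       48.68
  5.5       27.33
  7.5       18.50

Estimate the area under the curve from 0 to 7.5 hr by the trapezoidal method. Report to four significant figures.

AUC = 245.5 mcg/mL·hr

Trapezoidal AUC_0→7.5:
  [0→0.5]: (0.00+31.13)/2 × 0.5 = 7.7825
  [0.5→1.5]: (31.13+48.68)/2 × 1 = 39.905
  [1.5→5.5]: (48.68+27.33)/2 × 4 = 152.02
  [5.5→7.5]: (27.33+18.50)/2 × 2 = 45.83
  Sum = 245.5375 mcg/mL·hr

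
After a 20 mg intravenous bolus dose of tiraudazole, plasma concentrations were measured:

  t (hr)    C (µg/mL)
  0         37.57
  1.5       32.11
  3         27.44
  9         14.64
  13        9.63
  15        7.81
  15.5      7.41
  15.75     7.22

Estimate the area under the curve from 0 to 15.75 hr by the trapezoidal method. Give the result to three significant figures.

AUC = 295 µg/mL·hr

Trapezoidal AUC_0→15.75:
  [0→1.5]: (37.57+32.11)/2 × 1.5 = 52.26
  [1.5→3]: (32.11+27.44)/2 × 1.5 = 44.6625
  [3→9]: (27.44+14.64)/2 × 6 = 126.24
  [9→13]: (14.64+9.63)/2 × 4 = 48.54
  [13→15]: (9.63+7.81)/2 × 2 = 17.44
  [15→15.5]: (7.81+7.41)/2 × 0.5 = 3.805
  [15.5→15.75]: (7.41+7.22)/2 × 0.25 = 1.82875
  Sum = 294.77625 µg/mL·hr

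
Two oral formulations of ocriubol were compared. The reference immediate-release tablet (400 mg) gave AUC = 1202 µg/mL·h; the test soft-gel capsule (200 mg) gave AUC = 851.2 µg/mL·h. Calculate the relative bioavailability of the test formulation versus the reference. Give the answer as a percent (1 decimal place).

F_rel = 141.6%

F_rel = (AUC_test/D_test) / (AUC_ref/D_ref)
      = (851.2/200) / (1202/400)
      = 4.256 / 3.005 = 1.4163 = 141.63%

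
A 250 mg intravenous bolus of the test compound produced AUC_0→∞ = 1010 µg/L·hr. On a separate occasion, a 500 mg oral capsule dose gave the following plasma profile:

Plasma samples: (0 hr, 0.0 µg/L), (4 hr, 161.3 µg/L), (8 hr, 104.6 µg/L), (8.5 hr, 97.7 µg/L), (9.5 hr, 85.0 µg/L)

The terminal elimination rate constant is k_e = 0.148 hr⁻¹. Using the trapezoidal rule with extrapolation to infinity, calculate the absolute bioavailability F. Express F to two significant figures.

F = 0.78

Trapezoidal AUC_0→9.5 (oral capsule):
  [0→4]: (0.0+161.3)/2 × 4 = 322.6
  [4→8]: (161.3+104.6)/2 × 4 = 531.8
  [8→8.5]: (104.6+97.7)/2 × 0.5 = 50.575
  [8.5→9.5]: (97.7+85.0)/2 × 1 = 91.35
  Sum = 996.325 µg/L·hr
Tail: C_last/k_e = 85.0/0.148 = 574.324
AUC_0→∞ (oral capsule) = 996.325 + 574.324 = 1570.649 µg/L·hr
F = (AUC_ev/D_ev)/(AUC_iv/D_iv) = (1570.649/500)/(1010/250) = 3.141298/4.04 = 0.7775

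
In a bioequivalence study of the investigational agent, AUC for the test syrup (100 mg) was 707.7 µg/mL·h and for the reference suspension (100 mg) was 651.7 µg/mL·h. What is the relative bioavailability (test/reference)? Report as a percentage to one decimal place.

F_rel = 108.6%

F_rel = (AUC_test/D_test) / (AUC_ref/D_ref)
      = (707.7/100) / (651.7/100)
      = 7.077 / 6.517 = 1.0859 = 108.59%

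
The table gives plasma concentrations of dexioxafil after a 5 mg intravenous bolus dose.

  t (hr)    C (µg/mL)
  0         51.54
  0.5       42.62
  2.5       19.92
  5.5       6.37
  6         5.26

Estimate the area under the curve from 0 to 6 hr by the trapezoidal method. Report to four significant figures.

Trapezoidal AUC_0→6:
  [0→0.5]: (51.54+42.62)/2 × 0.5 = 23.54
  [0.5→2.5]: (42.62+19.92)/2 × 2 = 62.54
  [2.5→5.5]: (19.92+6.37)/2 × 3 = 39.435
  [5.5→6]: (6.37+5.26)/2 × 0.5 = 2.9075
  Sum = 128.4225 µg/mL·hr

AUC = 128.4 µg/mL·hr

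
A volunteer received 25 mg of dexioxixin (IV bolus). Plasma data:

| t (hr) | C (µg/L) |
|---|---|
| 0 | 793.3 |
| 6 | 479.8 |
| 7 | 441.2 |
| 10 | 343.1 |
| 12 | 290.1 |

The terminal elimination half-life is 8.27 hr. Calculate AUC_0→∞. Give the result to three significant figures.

Trapezoidal AUC_0→12:
  [0→6]: (793.3+479.8)/2 × 6 = 3819.3
  [6→7]: (479.8+441.2)/2 × 1 = 460.5
  [7→10]: (441.2+343.1)/2 × 3 = 1176.45
  [10→12]: (343.1+290.1)/2 × 2 = 633.2
  Sum = 6089.45 µg/L·hr
k_e = ln2 / t½ = 0.693147 / 8.27 = 0.0838 hr^-1
Extrapolated tail: C_last / k_e = 290.1 / 0.0838 = 3461.814
AUC_0→∞ = 6089.45 + 3461.814 = 9551.264 µg/L·hr

AUC = 9550 µg/L·hr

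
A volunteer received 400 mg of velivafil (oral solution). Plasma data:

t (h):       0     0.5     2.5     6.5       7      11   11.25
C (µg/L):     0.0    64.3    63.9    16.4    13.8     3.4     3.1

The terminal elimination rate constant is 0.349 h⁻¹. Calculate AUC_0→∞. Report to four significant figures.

AUC = 356.5 µg/L·h

Trapezoidal AUC_0→11.25:
  [0→0.5]: (0.0+64.3)/2 × 0.5 = 16.075
  [0.5→2.5]: (64.3+63.9)/2 × 2 = 128.2
  [2.5→6.5]: (63.9+16.4)/2 × 4 = 160.6
  [6.5→7]: (16.4+13.8)/2 × 0.5 = 7.55
  [7→11]: (13.8+3.4)/2 × 4 = 34.4
  [11→11.25]: (3.4+3.1)/2 × 0.25 = 0.8125
  Sum = 347.6375 µg/L·h
Extrapolated tail: C_last / k_e = 3.1 / 0.349 = 8.883
AUC_0→∞ = 347.6375 + 8.883 = 356.5205 µg/L·h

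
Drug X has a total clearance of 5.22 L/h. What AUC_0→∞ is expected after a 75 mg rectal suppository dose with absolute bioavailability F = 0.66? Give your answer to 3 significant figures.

AUC = 9.48 mg/L·h

AUC_0→∞ = F × Dose / CL
        = 0.66 × 75 / 5.22 = 9.48276 mg/L·h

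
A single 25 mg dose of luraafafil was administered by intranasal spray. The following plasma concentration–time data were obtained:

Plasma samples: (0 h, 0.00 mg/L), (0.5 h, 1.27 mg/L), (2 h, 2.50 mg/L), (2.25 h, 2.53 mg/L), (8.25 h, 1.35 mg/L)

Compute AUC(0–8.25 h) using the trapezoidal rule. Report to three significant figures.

AUC = 15.4 mg/L·h

Trapezoidal AUC_0→8.25:
  [0→0.5]: (0.00+1.27)/2 × 0.5 = 0.3175
  [0.5→2]: (1.27+2.50)/2 × 1.5 = 2.8275
  [2→2.25]: (2.50+2.53)/2 × 0.25 = 0.62875
  [2.25→8.25]: (2.53+1.35)/2 × 6 = 11.64
  Sum = 15.41375 mg/L·h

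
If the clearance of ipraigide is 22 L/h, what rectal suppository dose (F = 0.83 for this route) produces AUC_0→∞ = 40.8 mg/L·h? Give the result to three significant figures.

Dose = 1080 mg

Dose = CL × AUC_0→∞ / F
     = 22 × 40.8 / 0.83 = 1081.45 mg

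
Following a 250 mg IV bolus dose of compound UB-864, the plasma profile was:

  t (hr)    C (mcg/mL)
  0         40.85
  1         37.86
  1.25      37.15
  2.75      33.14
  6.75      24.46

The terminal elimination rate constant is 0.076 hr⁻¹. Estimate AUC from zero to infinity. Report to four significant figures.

AUC = 538.5 mcg/mL·hr

Trapezoidal AUC_0→6.75:
  [0→1]: (40.85+37.86)/2 × 1 = 39.355
  [1→1.25]: (37.86+37.15)/2 × 0.25 = 9.37625
  [1.25→2.75]: (37.15+33.14)/2 × 1.5 = 52.7175
  [2.75→6.75]: (33.14+24.46)/2 × 4 = 115.2
  Sum = 216.64875 mcg/mL·hr
Extrapolated tail: C_last / k_e = 24.46 / 0.076 = 321.842
AUC_0→∞ = 216.64875 + 321.842 = 538.49075 mcg/mL·hr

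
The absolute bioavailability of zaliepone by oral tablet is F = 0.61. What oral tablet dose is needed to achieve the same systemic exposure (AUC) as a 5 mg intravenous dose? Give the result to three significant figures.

For equal systemic exposure: F × D_ev = D_iv
D_ev = D_iv / F = 5 / 0.61 = 8.19672 mg

D_oral = 8.20 mg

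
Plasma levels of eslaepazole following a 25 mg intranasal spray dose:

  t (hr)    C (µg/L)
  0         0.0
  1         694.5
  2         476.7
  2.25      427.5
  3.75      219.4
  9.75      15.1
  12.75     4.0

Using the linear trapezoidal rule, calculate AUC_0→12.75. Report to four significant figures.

Trapezoidal AUC_0→12.75:
  [0→1]: (0.0+694.5)/2 × 1 = 347.25
  [1→2]: (694.5+476.7)/2 × 1 = 585.6
  [2→2.25]: (476.7+427.5)/2 × 0.25 = 113.025
  [2.25→3.75]: (427.5+219.4)/2 × 1.5 = 485.175
  [3.75→9.75]: (219.4+15.1)/2 × 6 = 703.5
  [9.75→12.75]: (15.1+4.0)/2 × 3 = 28.65
  Sum = 2263.2 µg/L·hr

AUC = 2263 µg/L·hr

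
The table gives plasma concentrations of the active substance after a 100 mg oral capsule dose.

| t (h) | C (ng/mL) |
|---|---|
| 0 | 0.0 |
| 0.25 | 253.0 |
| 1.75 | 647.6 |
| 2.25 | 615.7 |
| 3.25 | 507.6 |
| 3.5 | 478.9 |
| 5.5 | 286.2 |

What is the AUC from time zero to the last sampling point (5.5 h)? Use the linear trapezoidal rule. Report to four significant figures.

Trapezoidal AUC_0→5.5:
  [0→0.25]: (0.0+253.0)/2 × 0.25 = 31.625
  [0.25→1.75]: (253.0+647.6)/2 × 1.5 = 675.45
  [1.75→2.25]: (647.6+615.7)/2 × 0.5 = 315.825
  [2.25→3.25]: (615.7+507.6)/2 × 1 = 561.65
  [3.25→3.5]: (507.6+478.9)/2 × 0.25 = 123.3125
  [3.5→5.5]: (478.9+286.2)/2 × 2 = 765.1
  Sum = 2472.9625 ng/mL·h

AUC = 2473 ng/mL·h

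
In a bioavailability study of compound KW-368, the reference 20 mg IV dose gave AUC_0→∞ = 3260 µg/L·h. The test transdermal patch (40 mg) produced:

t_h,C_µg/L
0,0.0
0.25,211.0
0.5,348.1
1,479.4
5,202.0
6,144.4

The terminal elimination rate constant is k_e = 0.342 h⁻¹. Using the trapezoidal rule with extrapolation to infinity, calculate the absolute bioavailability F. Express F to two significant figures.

Trapezoidal AUC_0→6 (transdermal patch):
  [0→0.25]: (0.0+211.0)/2 × 0.25 = 26.375
  [0.25→0.5]: (211.0+348.1)/2 × 0.25 = 69.8875
  [0.5→1]: (348.1+479.4)/2 × 0.5 = 206.875
  [1→5]: (479.4+202.0)/2 × 4 = 1362.8
  [5→6]: (202.0+144.4)/2 × 1 = 173.2
  Sum = 1839.1375 µg/L·h
Tail: C_last/k_e = 144.4/0.342 = 422.222
AUC_0→∞ (transdermal patch) = 1839.1375 + 422.222 = 2261.3595 µg/L·h
F = (AUC_ev/D_ev)/(AUC_iv/D_iv) = (2261.3595/40)/(3260/20) = 56.534/163 = 0.3468

F = 0.35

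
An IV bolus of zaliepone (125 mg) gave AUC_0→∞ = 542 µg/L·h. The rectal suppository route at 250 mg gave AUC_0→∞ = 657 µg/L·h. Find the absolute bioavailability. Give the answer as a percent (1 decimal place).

F = 60.6%

F = (AUC_ev / D_ev) / (AUC_iv / D_iv)
  = (657/250) / (542/125)
  = 2.628 / 4.336 = 0.6061
  = 60.61%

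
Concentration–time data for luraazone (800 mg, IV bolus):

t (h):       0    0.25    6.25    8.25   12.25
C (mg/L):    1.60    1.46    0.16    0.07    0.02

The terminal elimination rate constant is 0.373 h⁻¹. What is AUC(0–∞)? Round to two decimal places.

Trapezoidal AUC_0→12.25:
  [0→0.25]: (1.60+1.46)/2 × 0.25 = 0.3825
  [0.25→6.25]: (1.46+0.16)/2 × 6 = 4.86
  [6.25→8.25]: (0.16+0.07)/2 × 2 = 0.23
  [8.25→12.25]: (0.07+0.02)/2 × 4 = 0.18
  Sum = 5.6525 mg/L·h
Extrapolated tail: C_last / k_e = 0.02 / 0.373 = 0.054
AUC_0→∞ = 5.6525 + 0.054 = 5.7065 mg/L·h

AUC = 5.71 mg/L·h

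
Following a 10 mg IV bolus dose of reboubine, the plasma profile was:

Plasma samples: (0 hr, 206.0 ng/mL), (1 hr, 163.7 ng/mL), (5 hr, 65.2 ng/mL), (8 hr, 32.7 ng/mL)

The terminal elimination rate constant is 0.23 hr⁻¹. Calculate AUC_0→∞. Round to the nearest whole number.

AUC = 932 ng/mL·hr

Trapezoidal AUC_0→8:
  [0→1]: (206.0+163.7)/2 × 1 = 184.85
  [1→5]: (163.7+65.2)/2 × 4 = 457.8
  [5→8]: (65.2+32.7)/2 × 3 = 146.85
  Sum = 789.5 ng/mL·hr
Extrapolated tail: C_last / k_e = 32.7 / 0.23 = 142.174
AUC_0→∞ = 789.5 + 142.174 = 931.674 ng/mL·hr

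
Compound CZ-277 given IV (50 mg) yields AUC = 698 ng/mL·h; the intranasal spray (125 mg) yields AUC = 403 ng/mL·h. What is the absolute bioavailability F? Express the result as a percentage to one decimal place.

F = (AUC_ev / D_ev) / (AUC_iv / D_iv)
  = (403/125) / (698/50)
  = 3.224 / 13.96 = 0.2309
  = 23.09%

F = 23.1%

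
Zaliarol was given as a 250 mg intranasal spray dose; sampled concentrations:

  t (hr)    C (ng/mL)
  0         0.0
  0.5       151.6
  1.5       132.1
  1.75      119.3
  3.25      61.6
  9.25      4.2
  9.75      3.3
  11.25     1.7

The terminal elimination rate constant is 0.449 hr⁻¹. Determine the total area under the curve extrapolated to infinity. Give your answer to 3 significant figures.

AUC = 554 ng/mL·hr

Trapezoidal AUC_0→11.25:
  [0→0.5]: (0.0+151.6)/2 × 0.5 = 37.9
  [0.5→1.5]: (151.6+132.1)/2 × 1 = 141.85
  [1.5→1.75]: (132.1+119.3)/2 × 0.25 = 31.425
  [1.75→3.25]: (119.3+61.6)/2 × 1.5 = 135.675
  [3.25→9.25]: (61.6+4.2)/2 × 6 = 197.4
  [9.25→9.75]: (4.2+3.3)/2 × 0.5 = 1.875
  [9.75→11.25]: (3.3+1.7)/2 × 1.5 = 3.75
  Sum = 549.875 ng/mL·hr
Extrapolated tail: C_last / k_e = 1.7 / 0.449 = 3.786
AUC_0→∞ = 549.875 + 3.786 = 553.661 ng/mL·hr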